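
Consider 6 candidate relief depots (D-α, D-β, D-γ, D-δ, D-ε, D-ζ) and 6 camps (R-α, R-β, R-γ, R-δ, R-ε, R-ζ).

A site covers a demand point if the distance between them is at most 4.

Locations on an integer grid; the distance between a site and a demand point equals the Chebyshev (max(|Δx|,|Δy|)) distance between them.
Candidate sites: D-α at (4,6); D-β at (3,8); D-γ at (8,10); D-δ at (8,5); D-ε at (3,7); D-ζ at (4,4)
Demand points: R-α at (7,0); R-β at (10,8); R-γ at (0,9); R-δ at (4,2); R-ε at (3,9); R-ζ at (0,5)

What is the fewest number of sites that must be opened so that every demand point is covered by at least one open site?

Coverage sets (demand points within 4 of each site):
  D-α: {R-γ, R-δ, R-ε, R-ζ}
  D-β: {R-γ, R-ε, R-ζ}
  D-γ: {R-β}
  D-δ: {R-β, R-δ}
  D-ε: {R-γ, R-ε, R-ζ}
  D-ζ: {R-α, R-δ, R-ζ}
No 2 sites suffice: every size-2 union leaves at least one demand point uncovered.
But {D-α, D-γ, D-ζ} covers everything, so the minimum is 3.

3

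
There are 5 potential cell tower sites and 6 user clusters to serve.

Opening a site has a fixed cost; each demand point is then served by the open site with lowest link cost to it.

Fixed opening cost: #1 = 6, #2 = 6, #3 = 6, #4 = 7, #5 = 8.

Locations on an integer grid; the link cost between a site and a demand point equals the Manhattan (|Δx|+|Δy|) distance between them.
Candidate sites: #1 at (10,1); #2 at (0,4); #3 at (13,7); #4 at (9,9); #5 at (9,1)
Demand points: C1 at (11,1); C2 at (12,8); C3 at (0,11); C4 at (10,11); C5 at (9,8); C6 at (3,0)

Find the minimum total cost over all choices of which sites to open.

41

Open {#1, #4}: assign each demand point to its cheapest open site.
  C1→#1 1, C2→#4 4, C3→#4 11, C4→#4 3, C5→#4 1, C6→#1 8
  link cost 28, fixed 13 → total 41.
Compare {#1, #2, #4}: link cost 23 + fixed 19 = 42.
Compare {#4, #5}: link cost 28 + fixed 15 = 43.
Compare {#2, #4}: link cost 32 + fixed 13 = 45.
All other subsets cost ≥ 42. Minimum total cost: 41.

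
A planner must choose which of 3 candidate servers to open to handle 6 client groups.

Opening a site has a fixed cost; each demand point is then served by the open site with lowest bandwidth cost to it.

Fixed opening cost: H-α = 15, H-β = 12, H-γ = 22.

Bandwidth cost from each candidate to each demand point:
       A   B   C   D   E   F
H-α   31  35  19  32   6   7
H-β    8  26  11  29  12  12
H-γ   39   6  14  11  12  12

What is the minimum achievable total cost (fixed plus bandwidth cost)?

Open {H-β, H-γ}: assign each demand point to its cheapest open site.
  A→H-β 8, B→H-γ 6, C→H-β 11, D→H-γ 11, E→H-β 12, F→H-β 12
  bandwidth cost 60, fixed 34 → total 94.
Compare {H-α, H-β, H-γ}: bandwidth cost 49 + fixed 49 = 98.
Compare {H-β}: bandwidth cost 98 + fixed 12 = 110.
Compare {H-α, H-γ}: bandwidth cost 75 + fixed 37 = 112.
All other subsets cost ≥ 98. Minimum total cost: 94.

94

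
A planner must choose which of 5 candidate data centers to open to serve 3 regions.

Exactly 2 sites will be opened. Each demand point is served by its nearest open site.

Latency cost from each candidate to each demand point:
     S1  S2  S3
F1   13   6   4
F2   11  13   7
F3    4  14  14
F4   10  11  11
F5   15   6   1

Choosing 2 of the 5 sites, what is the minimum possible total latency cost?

11

Open {F3, F5}.
  S1→F3 4, S2→F5 6, S3→F5 1  ⇒ total 11.
Compare {F1, F3}: total 14.
Compare {F4, F5}: total 17.
No size-2 selection does better; minimum is 11.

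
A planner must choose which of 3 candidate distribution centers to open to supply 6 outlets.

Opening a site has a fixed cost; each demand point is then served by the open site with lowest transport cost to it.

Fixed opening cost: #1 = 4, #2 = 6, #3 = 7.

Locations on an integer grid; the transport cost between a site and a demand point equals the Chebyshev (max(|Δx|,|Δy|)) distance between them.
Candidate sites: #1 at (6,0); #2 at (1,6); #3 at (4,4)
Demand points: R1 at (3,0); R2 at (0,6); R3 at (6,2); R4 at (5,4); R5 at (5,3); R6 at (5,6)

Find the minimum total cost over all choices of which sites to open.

Open {#3}: assign each demand point to its cheapest open site.
  R1→#3 4, R2→#3 4, R3→#3 2, R4→#3 1, R5→#3 1, R6→#3 2
  transport cost 14, fixed 7 → total 21.
Compare {#1, #3}: transport cost 13 + fixed 11 = 24.
Compare {#2, #3}: transport cost 11 + fixed 13 = 24.
Compare {#1, #2}: transport cost 17 + fixed 10 = 27.
All other subsets cost ≥ 24. Minimum total cost: 21.

21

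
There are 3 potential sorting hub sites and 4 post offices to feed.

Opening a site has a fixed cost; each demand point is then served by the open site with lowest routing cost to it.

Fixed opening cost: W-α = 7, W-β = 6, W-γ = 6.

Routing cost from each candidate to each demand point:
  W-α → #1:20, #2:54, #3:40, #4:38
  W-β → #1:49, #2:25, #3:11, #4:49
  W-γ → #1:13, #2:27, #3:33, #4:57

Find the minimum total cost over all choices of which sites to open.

106

Open {W-α, W-β, W-γ}: assign each demand point to its cheapest open site.
  #1→W-γ 13, #2→W-β 25, #3→W-β 11, #4→W-α 38
  routing cost 87, fixed 19 → total 106.
Compare {W-α, W-β}: routing cost 94 + fixed 13 = 107.
Compare {W-β, W-γ}: routing cost 98 + fixed 12 = 110.
Compare {W-α, W-γ}: routing cost 111 + fixed 13 = 124.
All other subsets cost ≥ 107. Minimum total cost: 106.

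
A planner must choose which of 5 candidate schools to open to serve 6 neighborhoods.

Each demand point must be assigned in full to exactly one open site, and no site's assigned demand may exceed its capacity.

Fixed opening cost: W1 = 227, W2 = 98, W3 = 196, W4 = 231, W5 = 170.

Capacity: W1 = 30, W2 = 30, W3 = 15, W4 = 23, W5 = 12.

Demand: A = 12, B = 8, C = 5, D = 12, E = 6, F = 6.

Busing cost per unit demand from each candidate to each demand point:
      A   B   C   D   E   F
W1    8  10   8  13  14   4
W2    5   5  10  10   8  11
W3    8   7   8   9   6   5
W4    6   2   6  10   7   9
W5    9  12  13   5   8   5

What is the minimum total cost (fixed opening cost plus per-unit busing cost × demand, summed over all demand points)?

657

Open {W2, W4}; cheapest assignment that respects the capacities:
  W2 (cap 30, load 30): A, D, E — cost 12×5 + 12×10 + 6×8 = 228
  W4 (cap 23, load 19): B, C, F — cost 8×2 + 5×6 + 6×9 = 100
  Shipping 328, fixed 329 → total 657.
  Any other capacity-feasible assignment to {W2, W4} ships for at least 328.
Compare {W1, W2}: its best feasible assignment gives total 693.
Compare {W2, W3, W5}: its best feasible assignment gives total 740.
Every other set of open sites that can feasibly serve all demand totals ≥ 693 even under its best assignment. Minimum: 657.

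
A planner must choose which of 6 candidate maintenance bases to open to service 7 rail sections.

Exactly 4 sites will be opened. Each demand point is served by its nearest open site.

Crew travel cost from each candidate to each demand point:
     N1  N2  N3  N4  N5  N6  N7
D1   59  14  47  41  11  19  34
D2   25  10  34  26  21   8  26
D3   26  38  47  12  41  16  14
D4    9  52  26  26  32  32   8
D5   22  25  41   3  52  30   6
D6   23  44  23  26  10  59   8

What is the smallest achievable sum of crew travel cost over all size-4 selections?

69

Open {D2, D4, D5, D6}.
  N1→D4 9, N2→D2 10, N3→D6 23, N4→D5 3, N5→D6 10, N6→D2 8, N7→D5 6  ⇒ total 69.
Compare {D1, D2, D4, D5}: total 73.
Compare {D2, D3, D4, D6}: total 80.
No size-4 selection does better; minimum is 69.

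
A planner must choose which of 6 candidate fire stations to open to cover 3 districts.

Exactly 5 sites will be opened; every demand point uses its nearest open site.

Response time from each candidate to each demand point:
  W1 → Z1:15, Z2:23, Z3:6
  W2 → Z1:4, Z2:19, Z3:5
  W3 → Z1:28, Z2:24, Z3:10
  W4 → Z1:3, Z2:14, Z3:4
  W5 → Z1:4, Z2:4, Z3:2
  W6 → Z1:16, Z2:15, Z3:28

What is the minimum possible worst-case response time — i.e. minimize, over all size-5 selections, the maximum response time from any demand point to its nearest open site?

4

Open {W1, W2, W3, W4, W5}.
  Farthest demand point is Z2 at response time 4 (to W5); all others are ≤ 4.
With {W1, W2, W3, W5, W6} the worst case is 4.
With {W1, W2, W4, W5, W6} the worst case is 4.
No size-5 selection achieves below 4.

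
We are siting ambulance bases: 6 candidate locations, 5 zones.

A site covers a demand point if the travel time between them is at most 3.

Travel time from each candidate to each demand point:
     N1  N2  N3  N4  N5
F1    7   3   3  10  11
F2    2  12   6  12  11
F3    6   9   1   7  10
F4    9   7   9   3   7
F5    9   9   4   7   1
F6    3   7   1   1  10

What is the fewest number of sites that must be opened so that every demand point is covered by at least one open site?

3

Coverage sets (demand points within 3 of each site):
  F1: {N2, N3}
  F2: {N1}
  F3: {N3}
  F4: {N4}
  F5: {N5}
  F6: {N1, N3, N4}
No 2 sites suffice: every size-2 union leaves at least one demand point uncovered.
But {F1, F5, F6} covers everything, so the minimum is 3.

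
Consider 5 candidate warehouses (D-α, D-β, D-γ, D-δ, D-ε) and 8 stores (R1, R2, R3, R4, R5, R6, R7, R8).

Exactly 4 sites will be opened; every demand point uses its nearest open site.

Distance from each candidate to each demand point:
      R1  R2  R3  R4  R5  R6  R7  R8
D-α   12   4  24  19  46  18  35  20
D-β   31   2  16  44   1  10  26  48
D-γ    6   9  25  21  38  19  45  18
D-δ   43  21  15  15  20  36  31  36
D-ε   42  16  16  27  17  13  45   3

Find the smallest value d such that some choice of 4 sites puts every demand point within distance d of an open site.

Open {D-α, D-β, D-γ, D-δ}.
  Farthest demand point is R7 at distance 26 (to D-β); all others are ≤ 26.
With {D-α, D-β, D-γ, D-ε} the worst case is 26.
With {D-α, D-β, D-δ, D-ε} the worst case is 26.
No size-4 selection achieves below 26.

26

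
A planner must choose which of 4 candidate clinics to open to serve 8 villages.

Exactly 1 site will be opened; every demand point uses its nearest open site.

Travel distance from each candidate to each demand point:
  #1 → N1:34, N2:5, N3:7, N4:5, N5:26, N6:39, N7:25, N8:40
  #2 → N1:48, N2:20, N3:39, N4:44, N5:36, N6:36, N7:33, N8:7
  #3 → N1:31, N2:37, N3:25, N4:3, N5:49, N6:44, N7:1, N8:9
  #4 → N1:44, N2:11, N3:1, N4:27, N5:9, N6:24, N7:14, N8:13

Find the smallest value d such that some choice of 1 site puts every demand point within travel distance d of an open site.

40

Open {#1}.
  Farthest demand point is N8 at travel distance 40 (to #1); all others are ≤ 40.
With {#4} the worst case is 44.
With {#2} the worst case is 48.
No size-1 selection achieves below 40.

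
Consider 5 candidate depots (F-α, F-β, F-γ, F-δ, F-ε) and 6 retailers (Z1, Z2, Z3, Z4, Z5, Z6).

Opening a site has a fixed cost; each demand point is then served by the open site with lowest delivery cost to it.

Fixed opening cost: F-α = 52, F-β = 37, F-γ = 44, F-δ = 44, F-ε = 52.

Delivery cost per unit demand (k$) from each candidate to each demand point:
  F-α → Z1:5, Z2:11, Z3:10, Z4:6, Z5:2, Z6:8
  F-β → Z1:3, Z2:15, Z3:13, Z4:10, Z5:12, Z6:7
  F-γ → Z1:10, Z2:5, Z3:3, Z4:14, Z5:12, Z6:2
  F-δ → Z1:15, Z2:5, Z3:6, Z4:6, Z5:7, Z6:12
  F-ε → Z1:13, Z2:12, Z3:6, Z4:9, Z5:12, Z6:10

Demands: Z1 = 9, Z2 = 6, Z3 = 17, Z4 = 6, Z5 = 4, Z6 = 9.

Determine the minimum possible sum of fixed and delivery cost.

284

Open {F-α, F-γ}: assign each demand point to its cheapest open site.
  Z1→F-α 9×5=45, Z2→F-γ 6×5=30, Z3→F-γ 17×3=51, Z4→F-α 6×6=36, Z5→F-α 4×2=8, Z6→F-γ 9×2=18
  delivery cost 188, fixed 96 → total 284.
Compare {F-α, F-β, F-γ}: delivery cost 170 + fixed 133 = 303.
Compare {F-β, F-γ}: delivery cost 234 + fixed 81 = 315.
Compare {F-β, F-γ, F-δ}: delivery cost 190 + fixed 125 = 315.
All other subsets cost ≥ 303. Minimum total cost: 284.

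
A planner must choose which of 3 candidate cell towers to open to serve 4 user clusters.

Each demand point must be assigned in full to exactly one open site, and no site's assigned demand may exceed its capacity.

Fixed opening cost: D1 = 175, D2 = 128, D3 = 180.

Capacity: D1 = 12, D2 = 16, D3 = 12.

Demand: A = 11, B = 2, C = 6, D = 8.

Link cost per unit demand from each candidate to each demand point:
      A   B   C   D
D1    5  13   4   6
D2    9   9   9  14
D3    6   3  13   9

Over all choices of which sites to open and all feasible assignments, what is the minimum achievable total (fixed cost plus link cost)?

542

Open {D1, D2}; cheapest assignment that respects the capacities:
  D1 (cap 12, load 11): A — cost 11×5 = 55
  D2 (cap 16, load 16): B, C, D — cost 2×9 + 6×9 + 8×14 = 184
  Shipping 239, fixed 303 → total 542.
  Any other capacity-feasible assignment to {D1, D2} ships for at least 239.
Compare {D2, D3}: its best feasible assignment gives total 558.
Compare {D1, D2, D3}: its best feasible assignment gives total 669.
Every other set of open sites that can feasibly serve all demand totals ≥ 558 even under its best assignment. Minimum: 542.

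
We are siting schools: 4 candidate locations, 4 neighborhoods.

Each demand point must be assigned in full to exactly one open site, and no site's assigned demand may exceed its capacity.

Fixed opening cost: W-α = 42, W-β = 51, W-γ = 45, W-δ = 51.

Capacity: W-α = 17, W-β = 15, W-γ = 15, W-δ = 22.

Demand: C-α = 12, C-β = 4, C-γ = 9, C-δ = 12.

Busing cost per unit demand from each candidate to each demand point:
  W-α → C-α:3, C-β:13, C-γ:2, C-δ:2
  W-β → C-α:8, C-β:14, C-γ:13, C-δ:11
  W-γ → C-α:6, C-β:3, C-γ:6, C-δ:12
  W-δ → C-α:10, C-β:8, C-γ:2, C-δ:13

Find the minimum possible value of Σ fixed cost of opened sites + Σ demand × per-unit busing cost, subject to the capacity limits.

Open {W-α, W-γ, W-δ}; cheapest assignment that respects the capacities:
  W-α (cap 17, load 12): C-δ — cost 12×2 = 24
  W-γ (cap 15, load 12): C-α — cost 12×6 = 72
  W-δ (cap 22, load 13): C-β, C-γ — cost 4×8 + 9×2 = 50
  Shipping 146, fixed 138 → total 284.
  Any other capacity-feasible assignment to {W-α, W-γ, W-δ} ships for at least 146.
Compare {W-α, W-δ}: its best feasible assignment gives total 307.
Compare {W-α, W-β, W-δ}: its best feasible assignment gives total 314.
Every other set of open sites that can feasibly serve all demand totals ≥ 307 even under its best assignment. Minimum: 284.

284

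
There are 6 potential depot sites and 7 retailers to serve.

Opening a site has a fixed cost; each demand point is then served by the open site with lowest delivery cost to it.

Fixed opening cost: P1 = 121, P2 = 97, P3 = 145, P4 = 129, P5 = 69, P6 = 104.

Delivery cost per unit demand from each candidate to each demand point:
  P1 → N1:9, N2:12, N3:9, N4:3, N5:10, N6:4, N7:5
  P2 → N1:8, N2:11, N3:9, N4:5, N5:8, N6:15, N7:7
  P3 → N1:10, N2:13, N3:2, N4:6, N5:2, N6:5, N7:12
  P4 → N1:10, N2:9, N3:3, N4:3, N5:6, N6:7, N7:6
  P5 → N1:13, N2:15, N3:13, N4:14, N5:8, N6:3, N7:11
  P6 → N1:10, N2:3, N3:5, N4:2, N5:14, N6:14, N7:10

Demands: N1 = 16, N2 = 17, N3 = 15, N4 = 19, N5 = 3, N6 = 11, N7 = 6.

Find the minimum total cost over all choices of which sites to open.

Open {P5, P6}: assign each demand point to its cheapest open site.
  N1→P6 16×10=160, N2→P6 17×3=51, N3→P6 15×5=75, N4→P6 19×2=38, N5→P5 3×8=24, N6→P5 11×3=33, N7→P6 6×10=60
  delivery cost 441, fixed 173 → total 614.
Compare {P1, P6}: delivery cost 412 + fixed 225 = 637.
Compare {P3, P6}: delivery cost 400 + fixed 249 = 649.
Compare {P4, P6}: delivery cost 425 + fixed 233 = 658.
All other subsets cost ≥ 637. Minimum total cost: 614.

614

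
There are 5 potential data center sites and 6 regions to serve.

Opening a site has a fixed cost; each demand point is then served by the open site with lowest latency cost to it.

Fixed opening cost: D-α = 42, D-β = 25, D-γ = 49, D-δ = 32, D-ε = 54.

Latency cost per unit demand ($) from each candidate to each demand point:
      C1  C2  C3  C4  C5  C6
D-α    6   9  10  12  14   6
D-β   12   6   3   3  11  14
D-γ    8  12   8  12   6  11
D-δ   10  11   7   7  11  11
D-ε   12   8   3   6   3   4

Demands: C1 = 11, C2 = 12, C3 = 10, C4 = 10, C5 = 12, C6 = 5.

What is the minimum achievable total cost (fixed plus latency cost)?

375

Open {D-α, D-β, D-ε}: assign each demand point to its cheapest open site.
  C1→D-α 11×6=66, C2→D-β 12×6=72, C3→D-β 10×3=30, C4→D-β 10×3=30, C5→D-ε 12×3=36, C6→D-ε 5×4=20
  latency cost 254, fixed 121 → total 375.
Compare {D-β, D-ε}: latency cost 320 + fixed 79 = 399.
Compare {D-α, D-ε}: latency cost 308 + fixed 96 = 404.
Compare {D-β, D-γ, D-ε}: latency cost 276 + fixed 128 = 404.
All other subsets cost ≥ 399. Minimum total cost: 375.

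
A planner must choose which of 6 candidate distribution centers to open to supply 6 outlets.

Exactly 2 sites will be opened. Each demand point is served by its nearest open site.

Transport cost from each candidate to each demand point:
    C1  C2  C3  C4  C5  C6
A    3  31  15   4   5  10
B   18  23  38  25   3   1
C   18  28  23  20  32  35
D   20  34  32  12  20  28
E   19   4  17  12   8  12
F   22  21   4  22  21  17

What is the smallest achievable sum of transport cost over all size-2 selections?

Open {A, E}.
  C1→A 3, C2→E 4, C3→A 15, C4→A 4, C5→A 5, C6→A 10  ⇒ total 41.
Compare {A, F}: total 47.
Compare {A, B}: total 49.
No size-2 selection does better; minimum is 41.

41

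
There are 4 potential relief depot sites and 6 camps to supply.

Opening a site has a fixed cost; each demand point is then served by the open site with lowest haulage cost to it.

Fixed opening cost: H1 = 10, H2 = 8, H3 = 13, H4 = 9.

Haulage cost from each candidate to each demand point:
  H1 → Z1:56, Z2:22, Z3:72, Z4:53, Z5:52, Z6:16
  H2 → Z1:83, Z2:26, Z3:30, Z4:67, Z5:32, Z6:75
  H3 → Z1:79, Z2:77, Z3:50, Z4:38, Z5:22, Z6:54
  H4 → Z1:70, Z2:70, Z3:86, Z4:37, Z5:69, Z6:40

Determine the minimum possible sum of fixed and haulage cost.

Open {H1, H2, H3}: assign each demand point to its cheapest open site.
  Z1→H1 56, Z2→H1 22, Z3→H2 30, Z4→H3 38, Z5→H3 22, Z6→H1 16
  haulage cost 184, fixed 31 → total 215.
Compare {H1, H2, H4}: haulage cost 193 + fixed 27 = 220.
Compare {H1, H2, H3, H4}: haulage cost 183 + fixed 40 = 223.
Compare {H1, H2}: haulage cost 209 + fixed 18 = 227.
All other subsets cost ≥ 220. Minimum total cost: 215.

215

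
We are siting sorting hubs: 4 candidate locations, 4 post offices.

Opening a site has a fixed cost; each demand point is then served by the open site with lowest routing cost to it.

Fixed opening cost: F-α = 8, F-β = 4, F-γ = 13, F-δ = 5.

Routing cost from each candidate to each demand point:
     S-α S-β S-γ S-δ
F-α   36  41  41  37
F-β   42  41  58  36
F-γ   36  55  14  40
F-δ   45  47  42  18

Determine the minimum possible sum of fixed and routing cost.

131

Open {F-β, F-γ, F-δ}: assign each demand point to its cheapest open site.
  S-α→F-γ 36, S-β→F-β 41, S-γ→F-γ 14, S-δ→F-δ 18
  routing cost 109, fixed 22 → total 131.
Compare {F-γ, F-δ}: routing cost 115 + fixed 18 = 133.
Compare {F-α, F-γ, F-δ}: routing cost 109 + fixed 26 = 135.
Compare {F-α, F-β, F-γ, F-δ}: routing cost 109 + fixed 30 = 139.
All other subsets cost ≥ 133. Minimum total cost: 131.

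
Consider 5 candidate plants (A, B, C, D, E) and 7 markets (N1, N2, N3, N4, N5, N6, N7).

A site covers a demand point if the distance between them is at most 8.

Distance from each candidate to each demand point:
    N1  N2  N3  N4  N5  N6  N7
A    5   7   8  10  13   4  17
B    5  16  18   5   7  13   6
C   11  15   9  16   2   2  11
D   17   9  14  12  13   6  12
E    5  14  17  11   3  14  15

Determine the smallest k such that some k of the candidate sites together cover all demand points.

2

Coverage sets (demand points within 8 of each site):
  A: {N1, N2, N3, N6}
  B: {N1, N4, N5, N7}
  C: {N5, N6}
  D: {N6}
  E: {N1, N5}
No single site covers all 7 demand points.
But {A, B} covers everything, so the minimum is 2.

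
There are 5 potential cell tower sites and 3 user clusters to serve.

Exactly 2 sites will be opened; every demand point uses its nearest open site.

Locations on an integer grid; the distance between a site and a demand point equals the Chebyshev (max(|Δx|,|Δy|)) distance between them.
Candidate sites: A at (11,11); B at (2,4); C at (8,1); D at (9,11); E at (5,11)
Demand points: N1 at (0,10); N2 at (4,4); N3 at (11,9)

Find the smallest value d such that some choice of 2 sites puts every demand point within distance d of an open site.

6

Open {A, B}.
  Farthest demand point is N1 at distance 6 (to B); all others are ≤ 6.
With {B, D} the worst case is 6.
With {B, E} the worst case is 6.
No size-2 selection achieves below 6.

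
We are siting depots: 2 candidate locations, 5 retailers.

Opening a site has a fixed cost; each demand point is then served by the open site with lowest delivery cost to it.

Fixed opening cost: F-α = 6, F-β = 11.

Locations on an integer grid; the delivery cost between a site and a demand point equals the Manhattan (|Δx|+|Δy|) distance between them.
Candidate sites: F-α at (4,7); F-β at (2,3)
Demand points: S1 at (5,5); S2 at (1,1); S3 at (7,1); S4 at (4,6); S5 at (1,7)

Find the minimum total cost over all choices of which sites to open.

31

Open {F-α}: assign each demand point to its cheapest open site.
  S1→F-α 3, S2→F-α 9, S3→F-α 9, S4→F-α 1, S5→F-α 3
  delivery cost 25, fixed 6 → total 31.
Compare {F-α, F-β}: delivery cost 17 + fixed 17 = 34.
Compare {F-β}: delivery cost 25 + fixed 11 = 36.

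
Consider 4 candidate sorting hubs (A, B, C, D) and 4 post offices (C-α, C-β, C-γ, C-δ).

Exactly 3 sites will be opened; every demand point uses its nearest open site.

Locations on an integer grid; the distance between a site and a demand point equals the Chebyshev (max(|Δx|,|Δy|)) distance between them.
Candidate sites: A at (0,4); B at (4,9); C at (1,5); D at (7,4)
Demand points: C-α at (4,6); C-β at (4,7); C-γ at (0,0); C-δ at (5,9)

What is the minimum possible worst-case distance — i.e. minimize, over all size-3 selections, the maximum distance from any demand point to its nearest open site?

Open {A, B, C}.
  Farthest demand point is C-γ at distance 4 (to A); all others are ≤ 4.
With {A, B, D} the worst case is 4.
With {A, C, D} the worst case is 4.
No size-3 selection achieves below 4.

4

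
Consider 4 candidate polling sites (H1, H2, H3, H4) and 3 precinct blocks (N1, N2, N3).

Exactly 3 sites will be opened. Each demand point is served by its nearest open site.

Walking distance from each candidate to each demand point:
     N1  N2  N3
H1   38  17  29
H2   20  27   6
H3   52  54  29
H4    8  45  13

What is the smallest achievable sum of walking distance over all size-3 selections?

Open {H1, H2, H4}.
  N1→H4 8, N2→H1 17, N3→H2 6  ⇒ total 31.
Compare {H1, H3, H4}: total 38.
Compare {H2, H3, H4}: total 41.
No size-3 selection does better; minimum is 31.

31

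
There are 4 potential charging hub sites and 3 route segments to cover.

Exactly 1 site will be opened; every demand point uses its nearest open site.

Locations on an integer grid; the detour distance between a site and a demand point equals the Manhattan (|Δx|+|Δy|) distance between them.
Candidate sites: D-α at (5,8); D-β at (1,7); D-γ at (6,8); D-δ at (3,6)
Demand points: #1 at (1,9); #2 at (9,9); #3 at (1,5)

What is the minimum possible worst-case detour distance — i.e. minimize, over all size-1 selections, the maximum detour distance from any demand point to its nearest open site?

Open {D-α}.
  Farthest demand point is #3 at detour distance 7 (to D-α); all others are ≤ 7.
With {D-γ} the worst case is 8.
With {D-δ} the worst case is 9.
No size-1 selection achieves below 7.

7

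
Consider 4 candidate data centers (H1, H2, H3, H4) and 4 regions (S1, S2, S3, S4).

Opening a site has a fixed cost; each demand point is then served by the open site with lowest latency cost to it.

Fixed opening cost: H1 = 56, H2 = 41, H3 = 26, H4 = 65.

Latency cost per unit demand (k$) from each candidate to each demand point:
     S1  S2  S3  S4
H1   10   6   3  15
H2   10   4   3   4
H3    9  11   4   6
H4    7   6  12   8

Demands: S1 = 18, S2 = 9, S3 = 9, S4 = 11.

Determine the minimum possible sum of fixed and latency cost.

Open {H2}: assign each demand point to its cheapest open site.
  S1→H2 18×10=180, S2→H2 9×4=36, S3→H2 9×3=27, S4→H2 11×4=44
  latency cost 287, fixed 41 → total 328.
Compare {H2, H3}: latency cost 269 + fixed 67 = 336.
Compare {H2, H4}: latency cost 233 + fixed 106 = 339.
Compare {H2, H3, H4}: latency cost 233 + fixed 132 = 365.
All other subsets cost ≥ 336. Minimum total cost: 328.

328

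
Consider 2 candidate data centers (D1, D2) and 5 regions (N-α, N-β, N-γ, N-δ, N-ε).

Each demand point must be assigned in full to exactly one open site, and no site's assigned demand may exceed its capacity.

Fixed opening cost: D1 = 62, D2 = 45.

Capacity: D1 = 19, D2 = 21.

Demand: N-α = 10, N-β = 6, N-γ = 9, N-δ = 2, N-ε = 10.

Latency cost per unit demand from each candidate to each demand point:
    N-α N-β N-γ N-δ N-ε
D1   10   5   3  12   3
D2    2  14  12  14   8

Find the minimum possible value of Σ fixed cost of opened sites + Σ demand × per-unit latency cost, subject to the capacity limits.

288

Open {D1, D2}; cheapest assignment that respects the capacities:
  D1 (cap 19, load 17): N-β, N-γ, N-δ — cost 6×5 + 9×3 + 2×12 = 81
  D2 (cap 21, load 20): N-α, N-ε — cost 10×2 + 10×8 = 100
  Shipping 181, fixed 107 → total 288.
  Any other capacity-feasible assignment to {D1, D2} ships for at least 181.
Total demand is 37 and no other set of sites has combined capacity ≥ 37, so {D1, D2} is the only feasible choice of open sites. Minimum: 288.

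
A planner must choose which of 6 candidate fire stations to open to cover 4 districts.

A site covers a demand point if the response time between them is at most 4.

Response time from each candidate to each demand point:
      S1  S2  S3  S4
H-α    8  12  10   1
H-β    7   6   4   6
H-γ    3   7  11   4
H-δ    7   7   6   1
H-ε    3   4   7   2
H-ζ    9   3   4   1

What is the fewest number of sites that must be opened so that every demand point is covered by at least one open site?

Coverage sets (demand points within 4 of each site):
  H-α: {S4}
  H-β: {S3}
  H-γ: {S1, S4}
  H-δ: {S4}
  H-ε: {S1, S2, S4}
  H-ζ: {S2, S3, S4}
No single site covers all 4 demand points.
But {H-β, H-ε} covers everything, so the minimum is 2.

2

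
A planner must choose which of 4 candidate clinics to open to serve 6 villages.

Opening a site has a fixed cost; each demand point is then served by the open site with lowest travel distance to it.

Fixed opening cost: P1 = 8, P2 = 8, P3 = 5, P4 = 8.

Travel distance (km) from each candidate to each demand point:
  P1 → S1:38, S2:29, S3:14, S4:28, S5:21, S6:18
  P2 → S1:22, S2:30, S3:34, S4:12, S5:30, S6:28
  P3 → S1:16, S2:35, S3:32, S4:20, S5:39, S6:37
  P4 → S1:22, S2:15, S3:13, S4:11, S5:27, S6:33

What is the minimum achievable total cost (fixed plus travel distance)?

115

Open {P1, P3, P4}: assign each demand point to its cheapest open site.
  S1→P3 16, S2→P4 15, S3→P4 13, S4→P4 11, S5→P1 21, S6→P1 18
  travel distance 94, fixed 21 → total 115.
Compare {P1, P4}: travel distance 100 + fixed 16 = 116.
Compare {P1, P2, P3, P4}: travel distance 94 + fixed 29 = 123.
Compare {P1, P2, P4}: travel distance 100 + fixed 24 = 124.
All other subsets cost ≥ 116. Minimum total cost: 115.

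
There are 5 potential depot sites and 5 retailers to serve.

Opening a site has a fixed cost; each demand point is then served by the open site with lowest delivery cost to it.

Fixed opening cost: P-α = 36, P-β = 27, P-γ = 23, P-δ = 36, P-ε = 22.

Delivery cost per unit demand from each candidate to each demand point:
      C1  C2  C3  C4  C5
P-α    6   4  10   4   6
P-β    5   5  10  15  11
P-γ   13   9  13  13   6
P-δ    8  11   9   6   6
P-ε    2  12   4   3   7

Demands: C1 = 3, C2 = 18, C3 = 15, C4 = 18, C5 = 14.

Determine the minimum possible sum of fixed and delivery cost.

334

Open {P-α, P-ε}: assign each demand point to its cheapest open site.
  C1→P-ε 3×2=6, C2→P-α 18×4=72, C3→P-ε 15×4=60, C4→P-ε 18×3=54, C5→P-α 14×6=84
  delivery cost 276, fixed 58 → total 334.
Compare {P-β, P-ε}: delivery cost 308 + fixed 49 = 357.
Compare {P-α, P-γ, P-ε}: delivery cost 276 + fixed 81 = 357.
Compare {P-α, P-β, P-ε}: delivery cost 276 + fixed 85 = 361.
All other subsets cost ≥ 357. Minimum total cost: 334.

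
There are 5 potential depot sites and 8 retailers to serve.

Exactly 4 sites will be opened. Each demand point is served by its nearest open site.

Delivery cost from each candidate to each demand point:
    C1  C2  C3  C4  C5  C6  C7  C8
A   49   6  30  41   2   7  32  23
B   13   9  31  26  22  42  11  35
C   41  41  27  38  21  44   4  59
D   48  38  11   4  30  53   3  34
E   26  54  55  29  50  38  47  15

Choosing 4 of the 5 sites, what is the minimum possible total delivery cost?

Open {A, B, D, E}.
  C1→B 13, C2→A 6, C3→D 11, C4→D 4, C5→A 2, C6→A 7, C7→D 3, C8→E 15  ⇒ total 61.
Compare {A, B, C, D}: total 69.
Compare {A, C, D, E}: total 74.
No size-4 selection does better; minimum is 61.

61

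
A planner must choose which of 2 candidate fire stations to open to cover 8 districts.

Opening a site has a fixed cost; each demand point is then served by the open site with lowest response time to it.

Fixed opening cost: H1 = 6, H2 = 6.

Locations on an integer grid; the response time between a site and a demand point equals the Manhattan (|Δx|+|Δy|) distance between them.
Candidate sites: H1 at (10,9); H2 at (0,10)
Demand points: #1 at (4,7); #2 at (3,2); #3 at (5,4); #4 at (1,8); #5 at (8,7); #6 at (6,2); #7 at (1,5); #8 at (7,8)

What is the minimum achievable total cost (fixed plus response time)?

68

Open {H1, H2}: assign each demand point to its cheapest open site.
  #1→H2 7, #2→H2 11, #3→H1 10, #4→H2 3, #5→H1 4, #6→H1 11, #7→H2 6, #8→H1 4
  response time 56, fixed 12 → total 68.
Compare {H2}: response time 72 + fixed 6 = 78.
Compare {H1}: response time 74 + fixed 6 = 80.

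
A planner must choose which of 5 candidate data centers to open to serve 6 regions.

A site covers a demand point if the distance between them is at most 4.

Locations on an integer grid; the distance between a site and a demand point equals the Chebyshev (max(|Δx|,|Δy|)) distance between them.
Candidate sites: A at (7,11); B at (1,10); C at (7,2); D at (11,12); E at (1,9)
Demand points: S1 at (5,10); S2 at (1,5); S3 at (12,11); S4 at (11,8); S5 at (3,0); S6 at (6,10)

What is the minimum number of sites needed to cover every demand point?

4

Coverage sets (demand points within 4 of each site):
  A: {S1, S4, S6}
  B: {S1}
  C: {S5}
  D: {S3, S4}
  E: {S1, S2}
No 3 sites suffice: every size-3 union leaves at least one demand point uncovered.
But {A, C, D, E} covers everything, so the minimum is 4.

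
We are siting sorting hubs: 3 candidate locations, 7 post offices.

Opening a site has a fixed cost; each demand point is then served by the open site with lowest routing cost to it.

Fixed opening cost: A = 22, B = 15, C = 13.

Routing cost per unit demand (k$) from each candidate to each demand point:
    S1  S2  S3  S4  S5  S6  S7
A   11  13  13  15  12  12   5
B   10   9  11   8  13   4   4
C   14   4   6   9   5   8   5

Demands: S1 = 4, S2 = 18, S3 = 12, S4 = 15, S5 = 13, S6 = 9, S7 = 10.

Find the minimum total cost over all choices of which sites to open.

Open {B, C}: assign each demand point to its cheapest open site.
  S1→B 4×10=40, S2→C 18×4=72, S3→C 12×6=72, S4→B 15×8=120, S5→C 13×5=65, S6→B 9×4=36, S7→B 10×4=40
  routing cost 445, fixed 28 → total 473.
Compare {A, B, C}: routing cost 445 + fixed 50 = 495.
Compare {C}: routing cost 522 + fixed 13 = 535.
Compare {A, C}: routing cost 510 + fixed 35 = 545.
All other subsets cost ≥ 495. Minimum total cost: 473.

473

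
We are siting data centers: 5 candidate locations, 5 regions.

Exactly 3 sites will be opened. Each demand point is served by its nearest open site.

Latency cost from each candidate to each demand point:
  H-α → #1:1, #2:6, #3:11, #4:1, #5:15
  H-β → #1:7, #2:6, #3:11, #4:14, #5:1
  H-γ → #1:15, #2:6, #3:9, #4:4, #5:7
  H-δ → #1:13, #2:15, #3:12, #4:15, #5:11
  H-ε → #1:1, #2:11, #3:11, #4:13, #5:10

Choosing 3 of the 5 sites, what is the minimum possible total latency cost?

18

Open {H-α, H-β, H-γ}.
  #1→H-α 1, #2→H-α 6, #3→H-γ 9, #4→H-α 1, #5→H-β 1  ⇒ total 18.
Compare {H-α, H-β, H-δ}: total 20.
Compare {H-α, H-β, H-ε}: total 20.
No size-3 selection does better; minimum is 18.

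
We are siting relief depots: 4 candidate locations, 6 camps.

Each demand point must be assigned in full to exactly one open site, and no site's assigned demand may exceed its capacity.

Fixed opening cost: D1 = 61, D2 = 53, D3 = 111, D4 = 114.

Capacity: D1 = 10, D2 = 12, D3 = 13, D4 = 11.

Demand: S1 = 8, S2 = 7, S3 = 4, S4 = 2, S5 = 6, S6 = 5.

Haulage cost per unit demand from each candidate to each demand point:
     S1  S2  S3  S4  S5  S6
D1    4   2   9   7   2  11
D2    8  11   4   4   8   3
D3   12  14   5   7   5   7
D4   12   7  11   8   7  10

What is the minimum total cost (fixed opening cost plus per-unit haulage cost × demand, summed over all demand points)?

398

Open {D1, D2, D3}; cheapest assignment that respects the capacities:
  D1 (cap 10, load 9): S2, S4 — cost 7×2 + 2×7 = 28
  D2 (cap 12, load 12): S1, S3 — cost 8×8 + 4×4 = 80
  D3 (cap 13, load 11): S5, S6 — cost 6×5 + 5×7 = 65
  Shipping 173, fixed 225 → total 398.
  Any other capacity-feasible assignment to {D1, D2, D3} ships for at least 173.
Compare {D1, D2, D4}: its best feasible assignment gives total 428.
Compare {D2, D3, D4}: its best feasible assignment gives total 486.
Every other set of open sites that can feasibly serve all demand totals ≥ 428 even under its best assignment. Minimum: 398.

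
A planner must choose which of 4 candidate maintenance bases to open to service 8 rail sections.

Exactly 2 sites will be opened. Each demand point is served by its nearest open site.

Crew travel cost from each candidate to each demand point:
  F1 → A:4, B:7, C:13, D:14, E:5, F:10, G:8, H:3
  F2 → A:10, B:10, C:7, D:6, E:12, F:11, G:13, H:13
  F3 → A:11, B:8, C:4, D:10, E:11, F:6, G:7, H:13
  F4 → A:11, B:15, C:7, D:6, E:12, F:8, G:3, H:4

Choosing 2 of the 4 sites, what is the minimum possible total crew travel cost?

43

Open {F1, F4}.
  A→F1 4, B→F1 7, C→F4 7, D→F4 6, E→F1 5, F→F4 8, G→F4 3, H→F1 3  ⇒ total 43.
Compare {F1, F3}: total 46.
Compare {F1, F2}: total 50.
No size-2 selection does better; minimum is 43.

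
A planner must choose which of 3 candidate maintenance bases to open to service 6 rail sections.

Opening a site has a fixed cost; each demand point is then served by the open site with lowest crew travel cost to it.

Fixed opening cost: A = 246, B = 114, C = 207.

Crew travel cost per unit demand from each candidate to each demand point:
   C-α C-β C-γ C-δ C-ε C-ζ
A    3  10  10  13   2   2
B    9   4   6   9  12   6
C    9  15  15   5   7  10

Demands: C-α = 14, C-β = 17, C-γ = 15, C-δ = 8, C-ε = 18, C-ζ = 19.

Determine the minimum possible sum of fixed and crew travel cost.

Open {A, B}: assign each demand point to its cheapest open site.
  C-α→A 14×3=42, C-β→B 17×4=68, C-γ→B 15×6=90, C-δ→B 8×9=72, C-ε→A 18×2=36, C-ζ→A 19×2=38
  crew travel cost 346, fixed 360 → total 706.
Compare {A}: crew travel cost 540 + fixed 246 = 786.
Compare {B}: crew travel cost 686 + fixed 114 = 800.
Compare {A, B, C}: crew travel cost 314 + fixed 567 = 881.
All other subsets cost ≥ 786. Minimum total cost: 706.

706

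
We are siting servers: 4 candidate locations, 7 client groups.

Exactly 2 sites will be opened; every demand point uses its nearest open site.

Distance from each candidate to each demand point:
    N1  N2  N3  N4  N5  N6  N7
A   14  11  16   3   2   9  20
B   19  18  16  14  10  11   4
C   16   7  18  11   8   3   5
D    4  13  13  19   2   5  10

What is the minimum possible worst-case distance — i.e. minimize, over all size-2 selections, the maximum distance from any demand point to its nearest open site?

13

Open {A, D}.
  Farthest demand point is N3 at distance 13 (to D); all others are ≤ 13.
With {C, D} the worst case is 13.
With {B, D} the worst case is 14.
No size-2 selection achieves below 13.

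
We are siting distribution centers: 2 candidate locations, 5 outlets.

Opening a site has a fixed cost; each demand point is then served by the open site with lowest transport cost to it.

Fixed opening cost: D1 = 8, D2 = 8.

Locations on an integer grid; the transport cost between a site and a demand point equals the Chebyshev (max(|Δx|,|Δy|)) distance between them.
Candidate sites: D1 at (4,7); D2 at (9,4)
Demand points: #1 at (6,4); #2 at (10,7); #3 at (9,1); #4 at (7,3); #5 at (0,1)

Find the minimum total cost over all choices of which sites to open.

Open {D2}: assign each demand point to its cheapest open site.
  #1→D2 3, #2→D2 3, #3→D2 3, #4→D2 2, #5→D2 9
  transport cost 20, fixed 8 → total 28.
Compare {D1}: transport cost 25 + fixed 8 = 33.
Compare {D1, D2}: transport cost 17 + fixed 16 = 33.

28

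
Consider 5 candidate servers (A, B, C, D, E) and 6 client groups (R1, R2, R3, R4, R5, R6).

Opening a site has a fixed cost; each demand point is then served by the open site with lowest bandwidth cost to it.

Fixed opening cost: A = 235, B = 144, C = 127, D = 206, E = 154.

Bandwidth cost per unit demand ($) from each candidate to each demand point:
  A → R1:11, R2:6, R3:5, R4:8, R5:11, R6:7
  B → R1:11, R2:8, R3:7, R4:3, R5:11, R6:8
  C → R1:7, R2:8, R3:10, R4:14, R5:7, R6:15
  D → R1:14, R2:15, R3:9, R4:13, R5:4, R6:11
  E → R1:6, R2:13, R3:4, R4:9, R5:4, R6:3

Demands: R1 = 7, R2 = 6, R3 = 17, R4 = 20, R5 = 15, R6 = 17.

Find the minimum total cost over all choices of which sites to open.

Open {B, E}: assign each demand point to its cheapest open site.
  R1→E 7×6=42, R2→B 6×8=48, R3→E 17×4=68, R4→B 20×3=60, R5→E 15×4=60, R6→E 17×3=51
  bandwidth cost 329, fixed 298 → total 627.
Compare {E}: bandwidth cost 479 + fixed 154 = 633.
Compare {C, E}: bandwidth cost 449 + fixed 281 = 730.
Compare {B}: bandwidth cost 605 + fixed 144 = 749.
All other subsets cost ≥ 633. Minimum total cost: 627.

627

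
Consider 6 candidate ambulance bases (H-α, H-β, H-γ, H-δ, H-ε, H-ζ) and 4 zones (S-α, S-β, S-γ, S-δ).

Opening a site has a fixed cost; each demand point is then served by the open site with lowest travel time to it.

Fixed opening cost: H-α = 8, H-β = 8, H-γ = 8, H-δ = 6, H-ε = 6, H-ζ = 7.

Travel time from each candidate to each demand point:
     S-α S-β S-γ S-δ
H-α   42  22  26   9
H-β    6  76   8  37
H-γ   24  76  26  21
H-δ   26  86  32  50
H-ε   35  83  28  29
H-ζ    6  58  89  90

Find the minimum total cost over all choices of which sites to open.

Open {H-α, H-β}: assign each demand point to its cheapest open site.
  S-α→H-β 6, S-β→H-α 22, S-γ→H-β 8, S-δ→H-α 9
  travel time 45, fixed 16 → total 61.
Compare {H-α, H-β, H-δ}: travel time 45 + fixed 22 = 67.
Compare {H-α, H-β, H-ε}: travel time 45 + fixed 22 = 67.
Compare {H-α, H-β, H-ζ}: travel time 45 + fixed 23 = 68.
All other subsets cost ≥ 67. Minimum total cost: 61.

61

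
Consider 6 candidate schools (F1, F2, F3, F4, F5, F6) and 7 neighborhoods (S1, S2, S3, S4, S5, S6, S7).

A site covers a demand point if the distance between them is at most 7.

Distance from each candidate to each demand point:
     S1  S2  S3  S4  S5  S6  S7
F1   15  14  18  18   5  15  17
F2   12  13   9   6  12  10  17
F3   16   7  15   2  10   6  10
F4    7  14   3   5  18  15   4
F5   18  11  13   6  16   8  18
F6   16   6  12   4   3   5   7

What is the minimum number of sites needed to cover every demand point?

2

Coverage sets (demand points within 7 of each site):
  F1: {S5}
  F2: {S4}
  F3: {S2, S4, S6}
  F4: {S1, S3, S4, S7}
  F5: {S4}
  F6: {S2, S4, S5, S6, S7}
No single site covers all 7 demand points.
But {F4, F6} covers everything, so the minimum is 2.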